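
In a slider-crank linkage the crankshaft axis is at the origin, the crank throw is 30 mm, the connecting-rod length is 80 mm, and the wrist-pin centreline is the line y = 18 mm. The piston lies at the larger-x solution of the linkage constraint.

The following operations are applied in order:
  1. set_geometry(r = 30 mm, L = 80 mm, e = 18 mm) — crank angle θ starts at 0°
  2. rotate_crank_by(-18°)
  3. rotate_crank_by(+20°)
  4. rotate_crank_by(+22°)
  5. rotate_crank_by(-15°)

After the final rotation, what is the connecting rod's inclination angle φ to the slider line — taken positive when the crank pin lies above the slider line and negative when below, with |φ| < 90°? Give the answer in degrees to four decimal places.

-9.5749

set_geometry: r = 30 mm, L = 80 mm, e = 18 mm; θ ← 0°
rotate_crank_by(-18°): θ ← 0° -18° = -18°
rotate_crank_by(+20°): θ ← -18° +20° = 2°
rotate_crank_by(+22°): θ ← 2° +22° = 24°
rotate_crank_by(-15°): θ ← 24° -15° = 9°
crank pin P = (r cos θ, r sin θ) = (29.630650, 4.693034)
h = r sin θ − e = 4.693034 − 18 = -13.306966
sin φ = h / L = -13.306966 / 80 = -0.16633708
φ = arcsin(-0.16633708) = -9.574917°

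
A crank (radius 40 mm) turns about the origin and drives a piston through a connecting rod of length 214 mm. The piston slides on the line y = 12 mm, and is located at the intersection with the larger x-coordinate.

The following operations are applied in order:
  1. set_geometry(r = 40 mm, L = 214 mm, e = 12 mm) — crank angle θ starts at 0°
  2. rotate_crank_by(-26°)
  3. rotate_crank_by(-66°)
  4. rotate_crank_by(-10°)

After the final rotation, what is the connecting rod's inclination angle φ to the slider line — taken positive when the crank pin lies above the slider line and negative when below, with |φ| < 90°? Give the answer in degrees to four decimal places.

-13.8220

set_geometry: r = 40 mm, L = 214 mm, e = 12 mm; θ ← 0°
rotate_crank_by(-26°): θ ← 0° -26° = -26°
rotate_crank_by(-66°): θ ← -26° -66° = -92°
rotate_crank_by(-10°): θ ← -92° -10° = -102°
crank pin P = (r cos θ, r sin θ) = (-8.316468, -39.125904)
h = r sin θ − e = -39.125904 − 12 = -51.125904
sin φ = h / L = -51.125904 / 214 = -0.23890609
φ = arcsin(-0.23890609) = -13.821986°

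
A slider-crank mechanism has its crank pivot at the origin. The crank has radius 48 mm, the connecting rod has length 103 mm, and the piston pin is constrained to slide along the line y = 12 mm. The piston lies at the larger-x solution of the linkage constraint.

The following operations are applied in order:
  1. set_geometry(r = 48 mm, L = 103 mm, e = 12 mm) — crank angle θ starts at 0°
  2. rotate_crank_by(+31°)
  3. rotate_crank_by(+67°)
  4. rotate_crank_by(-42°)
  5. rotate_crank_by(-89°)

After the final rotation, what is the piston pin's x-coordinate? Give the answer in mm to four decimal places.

set_geometry: r = 48 mm, L = 103 mm, e = 12 mm; θ ← 0°
rotate_crank_by(+31°): θ ← 0° +31° = 31°
rotate_crank_by(+67°): θ ← 31° +67° = 98°
rotate_crank_by(-42°): θ ← 98° -42° = 56°
rotate_crank_by(-89°): θ ← 56° -89° = -33°
crank pin P = (r cos θ, r sin θ) = (40.256187, -26.142674)
h = r sin θ − e = -26.142674 − 12 = -38.142674
x = r cos θ + √(L² − h²) = 40.256187 + √(10609.0 − 1454.8636) = 40.256187 + 95.677251 = 135.933439

135.9334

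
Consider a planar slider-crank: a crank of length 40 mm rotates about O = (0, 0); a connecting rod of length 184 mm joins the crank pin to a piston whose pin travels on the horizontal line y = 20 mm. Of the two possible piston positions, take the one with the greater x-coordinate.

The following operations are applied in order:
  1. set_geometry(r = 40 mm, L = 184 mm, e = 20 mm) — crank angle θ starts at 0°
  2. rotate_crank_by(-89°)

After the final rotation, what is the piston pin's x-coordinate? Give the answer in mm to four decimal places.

set_geometry: r = 40 mm, L = 184 mm, e = 20 mm; θ ← 0°
rotate_crank_by(-89°): θ ← 0° -89° = -89°
crank pin P = (r cos θ, r sin θ) = (0.698096, -39.993908)
h = r sin θ − e = -39.993908 − 20 = -59.993908
x = r cos θ + √(L² − h²) = 0.698096 + √(33856.0 − 3599.2690) = 0.698096 + 173.944621 = 174.642717

174.6427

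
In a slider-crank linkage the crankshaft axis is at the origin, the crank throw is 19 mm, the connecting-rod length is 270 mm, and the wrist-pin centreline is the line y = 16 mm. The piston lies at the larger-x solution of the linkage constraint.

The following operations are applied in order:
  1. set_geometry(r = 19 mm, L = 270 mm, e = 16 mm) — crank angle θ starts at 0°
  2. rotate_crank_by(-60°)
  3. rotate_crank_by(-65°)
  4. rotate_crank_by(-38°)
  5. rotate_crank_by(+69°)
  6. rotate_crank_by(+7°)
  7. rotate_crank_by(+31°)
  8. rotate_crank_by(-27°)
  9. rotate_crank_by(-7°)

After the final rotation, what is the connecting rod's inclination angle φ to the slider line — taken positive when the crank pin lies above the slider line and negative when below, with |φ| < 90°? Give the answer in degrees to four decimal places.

-7.4482

set_geometry: r = 19 mm, L = 270 mm, e = 16 mm; θ ← 0°
rotate_crank_by(-60°): θ ← 0° -60° = -60°
rotate_crank_by(-65°): θ ← -60° -65° = -125°
rotate_crank_by(-38°): θ ← -125° -38° = -163°
rotate_crank_by(+69°): θ ← -163° +69° = -94°
rotate_crank_by(+7°): θ ← -94° +7° = -87°
rotate_crank_by(+31°): θ ← -87° +31° = -56°
rotate_crank_by(-27°): θ ← -56° -27° = -83°
rotate_crank_by(-7°): θ ← -83° -7° = -90°
crank pin P = (r cos θ, r sin θ) = (0.000000, -19.000000)
h = r sin θ − e = -19.000000 − 16 = -35.000000
sin φ = h / L = -35.000000 / 270 = -0.12962963
φ = arcsin(-0.12962963) = -7.448191°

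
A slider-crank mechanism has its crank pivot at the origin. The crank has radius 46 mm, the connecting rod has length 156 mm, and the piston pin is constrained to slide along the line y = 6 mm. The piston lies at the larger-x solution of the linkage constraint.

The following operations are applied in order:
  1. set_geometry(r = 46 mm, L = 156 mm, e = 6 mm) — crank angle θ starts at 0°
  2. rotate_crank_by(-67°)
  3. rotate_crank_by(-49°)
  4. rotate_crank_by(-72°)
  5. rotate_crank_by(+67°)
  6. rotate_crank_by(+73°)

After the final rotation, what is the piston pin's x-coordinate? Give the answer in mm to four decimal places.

181.5155

set_geometry: r = 46 mm, L = 156 mm, e = 6 mm; θ ← 0°
rotate_crank_by(-67°): θ ← 0° -67° = -67°
rotate_crank_by(-49°): θ ← -67° -49° = -116°
rotate_crank_by(-72°): θ ← -116° -72° = -188°
rotate_crank_by(+67°): θ ← -188° +67° = -121°
rotate_crank_by(+73°): θ ← -121° +73° = -48°
crank pin P = (r cos θ, r sin θ) = (30.780008, -34.184662)
h = r sin θ − e = -34.184662 − 6 = -40.184662
x = r cos θ + √(L² − h²) = 30.780008 + √(24336.0 − 1614.8071) = 30.780008 + 150.735507 = 181.515514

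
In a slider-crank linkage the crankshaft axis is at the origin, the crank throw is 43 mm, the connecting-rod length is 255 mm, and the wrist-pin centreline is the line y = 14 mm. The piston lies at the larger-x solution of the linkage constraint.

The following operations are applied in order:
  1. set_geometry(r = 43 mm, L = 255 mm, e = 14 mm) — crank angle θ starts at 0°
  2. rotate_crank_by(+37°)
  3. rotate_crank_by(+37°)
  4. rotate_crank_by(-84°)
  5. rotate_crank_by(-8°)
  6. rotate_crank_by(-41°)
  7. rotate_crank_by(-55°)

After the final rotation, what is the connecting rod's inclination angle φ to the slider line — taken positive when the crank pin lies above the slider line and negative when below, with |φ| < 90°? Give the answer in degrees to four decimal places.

-12.0609

set_geometry: r = 43 mm, L = 255 mm, e = 14 mm; θ ← 0°
rotate_crank_by(+37°): θ ← 0° +37° = 37°
rotate_crank_by(+37°): θ ← 37° +37° = 74°
rotate_crank_by(-84°): θ ← 74° -84° = -10°
rotate_crank_by(-8°): θ ← -10° -8° = -18°
rotate_crank_by(-41°): θ ← -18° -41° = -59°
rotate_crank_by(-55°): θ ← -59° -55° = -114°
crank pin P = (r cos θ, r sin θ) = (-17.489676, -39.282455)
h = r sin θ − e = -39.282455 − 14 = -53.282455
sin φ = h / L = -53.282455 / 255 = -0.20895080
φ = arcsin(-0.20895080) = -12.060874°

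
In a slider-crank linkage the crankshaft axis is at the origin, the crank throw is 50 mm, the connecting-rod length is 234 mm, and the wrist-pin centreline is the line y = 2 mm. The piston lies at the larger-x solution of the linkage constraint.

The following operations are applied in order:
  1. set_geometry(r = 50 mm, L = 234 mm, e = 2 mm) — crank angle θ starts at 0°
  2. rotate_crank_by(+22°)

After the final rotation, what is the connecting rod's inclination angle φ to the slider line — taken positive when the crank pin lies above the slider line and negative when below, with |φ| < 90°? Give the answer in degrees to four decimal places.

4.1000

set_geometry: r = 50 mm, L = 234 mm, e = 2 mm; θ ← 0°
rotate_crank_by(+22°): θ ← 0° +22° = 22°
crank pin P = (r cos θ, r sin θ) = (46.359193, 18.730330)
h = r sin θ − e = 18.730330 − 2 = 16.730330
sin φ = h / L = 16.730330 / 234 = 0.07149714
φ = arcsin(0.07149714) = 4.099982°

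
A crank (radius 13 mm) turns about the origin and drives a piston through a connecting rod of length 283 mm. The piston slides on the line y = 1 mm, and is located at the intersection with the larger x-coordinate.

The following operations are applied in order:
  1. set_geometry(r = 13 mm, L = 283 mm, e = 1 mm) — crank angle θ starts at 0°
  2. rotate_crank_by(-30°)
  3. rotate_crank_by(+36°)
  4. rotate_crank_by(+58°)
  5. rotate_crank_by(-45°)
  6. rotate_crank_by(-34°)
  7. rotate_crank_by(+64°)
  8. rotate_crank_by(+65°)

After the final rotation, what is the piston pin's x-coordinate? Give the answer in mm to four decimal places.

277.5034

set_geometry: r = 13 mm, L = 283 mm, e = 1 mm; θ ← 0°
rotate_crank_by(-30°): θ ← 0° -30° = -30°
rotate_crank_by(+36°): θ ← -30° +36° = 6°
rotate_crank_by(+58°): θ ← 6° +58° = 64°
rotate_crank_by(-45°): θ ← 64° -45° = 19°
rotate_crank_by(-34°): θ ← 19° -34° = -15°
rotate_crank_by(+64°): θ ← -15° +64° = 49°
rotate_crank_by(+65°): θ ← 49° +65° = 114°
crank pin P = (r cos θ, r sin θ) = (-5.287576, 11.876091)
h = r sin θ − e = 11.876091 − 1 = 10.876091
x = r cos θ + √(L² − h²) = -5.287576 + √(80089.0 − 118.2894) = -5.287576 + 282.790931 = 277.503355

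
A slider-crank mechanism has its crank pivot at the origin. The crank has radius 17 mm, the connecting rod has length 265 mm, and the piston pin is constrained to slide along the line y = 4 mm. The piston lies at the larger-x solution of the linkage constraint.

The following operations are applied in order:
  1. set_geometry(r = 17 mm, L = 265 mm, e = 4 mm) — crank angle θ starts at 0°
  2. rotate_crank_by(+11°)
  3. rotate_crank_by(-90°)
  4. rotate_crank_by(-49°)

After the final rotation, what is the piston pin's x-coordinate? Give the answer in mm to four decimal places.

253.9621

set_geometry: r = 17 mm, L = 265 mm, e = 4 mm; θ ← 0°
rotate_crank_by(+11°): θ ← 0° +11° = 11°
rotate_crank_by(-90°): θ ← 11° -90° = -79°
rotate_crank_by(-49°): θ ← -79° -49° = -128°
crank pin P = (r cos θ, r sin θ) = (-10.466245, -13.396183)
h = r sin θ − e = -13.396183 − 4 = -17.396183
x = r cos θ + √(L² − h²) = -10.466245 + √(70225.0 − 302.6272) = -10.466245 + 264.428389 = 253.962144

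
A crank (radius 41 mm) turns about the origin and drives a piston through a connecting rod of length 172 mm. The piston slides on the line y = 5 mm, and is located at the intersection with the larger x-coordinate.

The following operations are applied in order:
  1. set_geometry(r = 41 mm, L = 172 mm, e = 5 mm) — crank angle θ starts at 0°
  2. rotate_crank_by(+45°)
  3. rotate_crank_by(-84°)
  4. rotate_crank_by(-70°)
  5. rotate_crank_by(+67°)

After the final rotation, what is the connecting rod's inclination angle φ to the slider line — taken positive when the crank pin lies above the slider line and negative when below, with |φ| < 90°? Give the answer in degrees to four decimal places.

set_geometry: r = 41 mm, L = 172 mm, e = 5 mm; θ ← 0°
rotate_crank_by(+45°): θ ← 0° +45° = 45°
rotate_crank_by(-84°): θ ← 45° -84° = -39°
rotate_crank_by(-70°): θ ← -39° -70° = -109°
rotate_crank_by(+67°): θ ← -109° +67° = -42°
crank pin P = (r cos θ, r sin θ) = (30.468938, -27.434355)
h = r sin θ − e = -27.434355 − 5 = -32.434355
sin φ = h / L = -32.434355 / 172 = -0.18857183
φ = arcsin(-0.18857183) = -10.869450°

-10.8694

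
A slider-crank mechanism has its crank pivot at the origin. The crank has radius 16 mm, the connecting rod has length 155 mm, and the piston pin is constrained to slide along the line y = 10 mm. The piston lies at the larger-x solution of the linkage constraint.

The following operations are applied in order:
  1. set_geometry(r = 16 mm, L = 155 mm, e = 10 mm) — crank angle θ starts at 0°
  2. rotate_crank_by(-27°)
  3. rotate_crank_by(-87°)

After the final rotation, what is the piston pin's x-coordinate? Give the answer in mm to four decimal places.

146.5249

set_geometry: r = 16 mm, L = 155 mm, e = 10 mm; θ ← 0°
rotate_crank_by(-27°): θ ← 0° -27° = -27°
rotate_crank_by(-87°): θ ← -27° -87° = -114°
crank pin P = (r cos θ, r sin θ) = (-6.507786, -14.616727)
h = r sin θ − e = -14.616727 − 10 = -24.616727
x = r cos θ + √(L² − h²) = -6.507786 + √(24025.0 − 605.9833) = -6.507786 + 153.032731 = 146.524945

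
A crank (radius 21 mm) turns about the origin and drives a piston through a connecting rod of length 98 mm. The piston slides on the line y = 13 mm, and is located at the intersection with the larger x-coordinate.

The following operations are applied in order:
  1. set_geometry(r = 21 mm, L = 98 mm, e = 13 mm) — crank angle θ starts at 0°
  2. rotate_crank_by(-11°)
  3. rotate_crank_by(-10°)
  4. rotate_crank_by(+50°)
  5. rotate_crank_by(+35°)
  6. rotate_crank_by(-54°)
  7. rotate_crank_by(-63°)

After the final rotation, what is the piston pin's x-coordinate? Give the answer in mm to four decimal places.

106.0066

set_geometry: r = 21 mm, L = 98 mm, e = 13 mm; θ ← 0°
rotate_crank_by(-11°): θ ← 0° -11° = -11°
rotate_crank_by(-10°): θ ← -11° -10° = -21°
rotate_crank_by(+50°): θ ← -21° +50° = 29°
rotate_crank_by(+35°): θ ← 29° +35° = 64°
rotate_crank_by(-54°): θ ← 64° -54° = 10°
rotate_crank_by(-63°): θ ← 10° -63° = -53°
crank pin P = (r cos θ, r sin θ) = (12.638115, -16.771346)
h = r sin θ − e = -16.771346 − 13 = -29.771346
x = r cos θ + √(L² − h²) = 12.638115 + √(9604.0 − 886.3330) = 12.638115 + 93.368447 = 106.006563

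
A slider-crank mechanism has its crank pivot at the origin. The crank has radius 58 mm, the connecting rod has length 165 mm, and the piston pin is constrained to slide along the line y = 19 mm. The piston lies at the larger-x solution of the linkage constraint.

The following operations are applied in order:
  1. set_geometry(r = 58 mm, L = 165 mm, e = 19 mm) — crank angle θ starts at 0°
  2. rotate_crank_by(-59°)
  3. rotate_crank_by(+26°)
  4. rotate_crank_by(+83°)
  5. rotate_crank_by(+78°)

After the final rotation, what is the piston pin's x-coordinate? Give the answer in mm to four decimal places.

127.1163

set_geometry: r = 58 mm, L = 165 mm, e = 19 mm; θ ← 0°
rotate_crank_by(-59°): θ ← 0° -59° = -59°
rotate_crank_by(+26°): θ ← -59° +26° = -33°
rotate_crank_by(+83°): θ ← -33° +83° = 50°
rotate_crank_by(+78°): θ ← 50° +78° = 128°
crank pin P = (r cos θ, r sin θ) = (-35.708366, 45.704624)
h = r sin θ − e = 45.704624 − 19 = 26.704624
x = r cos θ + √(L² − h²) = -35.708366 + √(27225.0 − 713.1369) = -35.708366 + 162.824639 = 127.116273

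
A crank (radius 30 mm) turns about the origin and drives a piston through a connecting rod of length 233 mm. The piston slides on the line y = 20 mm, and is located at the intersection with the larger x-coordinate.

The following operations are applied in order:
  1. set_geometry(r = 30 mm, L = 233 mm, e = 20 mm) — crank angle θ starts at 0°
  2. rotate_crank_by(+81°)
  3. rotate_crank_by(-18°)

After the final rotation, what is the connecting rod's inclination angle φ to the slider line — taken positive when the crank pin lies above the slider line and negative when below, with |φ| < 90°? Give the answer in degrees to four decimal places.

set_geometry: r = 30 mm, L = 233 mm, e = 20 mm; θ ← 0°
rotate_crank_by(+81°): θ ← 0° +81° = 81°
rotate_crank_by(-18°): θ ← 81° -18° = 63°
crank pin P = (r cos θ, r sin θ) = (13.619715, 26.730196)
h = r sin θ − e = 26.730196 − 20 = 6.730196
sin φ = h / L = 6.730196 / 233 = 0.02888496
φ = arcsin(0.02888496) = 1.655217°

1.6552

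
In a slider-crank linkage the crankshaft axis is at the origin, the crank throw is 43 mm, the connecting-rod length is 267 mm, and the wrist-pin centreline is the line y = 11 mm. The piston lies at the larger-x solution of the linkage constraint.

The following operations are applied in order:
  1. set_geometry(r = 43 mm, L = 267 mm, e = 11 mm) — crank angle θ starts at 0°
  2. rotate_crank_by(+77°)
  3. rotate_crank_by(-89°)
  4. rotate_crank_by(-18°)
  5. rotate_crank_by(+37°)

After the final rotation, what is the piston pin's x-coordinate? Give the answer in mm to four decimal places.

309.6174

set_geometry: r = 43 mm, L = 267 mm, e = 11 mm; θ ← 0°
rotate_crank_by(+77°): θ ← 0° +77° = 77°
rotate_crank_by(-89°): θ ← 77° -89° = -12°
rotate_crank_by(-18°): θ ← -12° -18° = -30°
rotate_crank_by(+37°): θ ← -30° +37° = 7°
crank pin P = (r cos θ, r sin θ) = (42.679485, 5.240382)
h = r sin θ − e = 5.240382 − 11 = -5.759618
x = r cos θ + √(L² − h²) = 42.679485 + √(71289.0 − 33.1732) = 42.679485 + 266.937871 = 309.617355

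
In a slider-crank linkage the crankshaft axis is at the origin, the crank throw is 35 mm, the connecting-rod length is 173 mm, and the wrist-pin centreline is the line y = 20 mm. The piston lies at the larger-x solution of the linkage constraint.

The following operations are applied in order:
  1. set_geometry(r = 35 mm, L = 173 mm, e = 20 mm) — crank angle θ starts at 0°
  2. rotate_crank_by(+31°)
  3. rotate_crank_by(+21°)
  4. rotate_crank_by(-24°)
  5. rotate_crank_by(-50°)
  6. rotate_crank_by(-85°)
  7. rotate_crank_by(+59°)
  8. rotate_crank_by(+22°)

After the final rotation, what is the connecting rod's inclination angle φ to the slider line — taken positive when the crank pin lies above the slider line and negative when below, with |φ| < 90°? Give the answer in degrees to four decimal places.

set_geometry: r = 35 mm, L = 173 mm, e = 20 mm; θ ← 0°
rotate_crank_by(+31°): θ ← 0° +31° = 31°
rotate_crank_by(+21°): θ ← 31° +21° = 52°
rotate_crank_by(-24°): θ ← 52° -24° = 28°
rotate_crank_by(-50°): θ ← 28° -50° = -22°
rotate_crank_by(-85°): θ ← -22° -85° = -107°
rotate_crank_by(+59°): θ ← -107° +59° = -48°
rotate_crank_by(+22°): θ ← -48° +22° = -26°
crank pin P = (r cos θ, r sin θ) = (31.457792, -15.342990)
h = r sin θ − e = -15.342990 − 20 = -35.342990
sin φ = h / L = -35.342990 / 173 = -0.20429474
φ = arcsin(-0.20429474) = -11.788217°

-11.7882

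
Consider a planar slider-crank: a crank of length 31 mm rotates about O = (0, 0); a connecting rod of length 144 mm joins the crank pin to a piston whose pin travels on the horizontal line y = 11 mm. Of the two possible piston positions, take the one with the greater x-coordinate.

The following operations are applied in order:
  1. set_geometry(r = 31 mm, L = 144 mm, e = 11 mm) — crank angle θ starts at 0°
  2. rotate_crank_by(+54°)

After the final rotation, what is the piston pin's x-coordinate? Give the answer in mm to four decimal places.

161.5314

set_geometry: r = 31 mm, L = 144 mm, e = 11 mm; θ ← 0°
rotate_crank_by(+54°): θ ← 0° +54° = 54°
crank pin P = (r cos θ, r sin θ) = (18.221343, 25.079527)
h = r sin θ − e = 25.079527 − 11 = 14.079527
x = r cos θ + √(L² − h²) = 18.221343 + √(20736.0 − 198.2331) = 18.221343 + 143.310038 = 161.531381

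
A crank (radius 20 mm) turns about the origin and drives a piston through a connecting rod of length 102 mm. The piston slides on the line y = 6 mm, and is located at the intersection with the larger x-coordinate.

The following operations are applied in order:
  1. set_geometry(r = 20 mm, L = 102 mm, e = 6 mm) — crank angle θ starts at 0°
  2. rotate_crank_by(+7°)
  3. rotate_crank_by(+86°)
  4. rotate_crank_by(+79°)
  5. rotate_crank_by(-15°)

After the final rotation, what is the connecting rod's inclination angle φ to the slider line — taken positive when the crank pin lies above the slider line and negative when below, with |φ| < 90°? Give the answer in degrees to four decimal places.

1.0194

set_geometry: r = 20 mm, L = 102 mm, e = 6 mm; θ ← 0°
rotate_crank_by(+7°): θ ← 0° +7° = 7°
rotate_crank_by(+86°): θ ← 7° +86° = 93°
rotate_crank_by(+79°): θ ← 93° +79° = 172°
rotate_crank_by(-15°): θ ← 172° -15° = 157°
crank pin P = (r cos θ, r sin θ) = (-18.410097, 7.814623)
h = r sin θ − e = 7.814623 − 6 = 1.814623
sin φ = h / L = 1.814623 / 102 = 0.01779042
φ = arcsin(0.01779042) = 1.019370°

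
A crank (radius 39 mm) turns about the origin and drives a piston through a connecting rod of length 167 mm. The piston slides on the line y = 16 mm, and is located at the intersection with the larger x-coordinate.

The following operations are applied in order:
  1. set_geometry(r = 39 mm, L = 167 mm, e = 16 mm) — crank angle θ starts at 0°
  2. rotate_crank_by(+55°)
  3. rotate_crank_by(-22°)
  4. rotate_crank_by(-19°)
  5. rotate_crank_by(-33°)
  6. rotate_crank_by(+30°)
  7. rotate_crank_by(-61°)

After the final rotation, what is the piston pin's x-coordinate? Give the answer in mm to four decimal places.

185.6440

set_geometry: r = 39 mm, L = 167 mm, e = 16 mm; θ ← 0°
rotate_crank_by(+55°): θ ← 0° +55° = 55°
rotate_crank_by(-22°): θ ← 55° -22° = 33°
rotate_crank_by(-19°): θ ← 33° -19° = 14°
rotate_crank_by(-33°): θ ← 14° -33° = -19°
rotate_crank_by(+30°): θ ← -19° +30° = 11°
rotate_crank_by(-61°): θ ← 11° -61° = -50°
crank pin P = (r cos θ, r sin θ) = (25.068717, -29.875733)
h = r sin θ − e = -29.875733 − 16 = -45.875733
x = r cos θ + √(L² − h²) = 25.068717 + √(27889.0 − 2104.5829) = 25.068717 + 160.575269 = 185.643986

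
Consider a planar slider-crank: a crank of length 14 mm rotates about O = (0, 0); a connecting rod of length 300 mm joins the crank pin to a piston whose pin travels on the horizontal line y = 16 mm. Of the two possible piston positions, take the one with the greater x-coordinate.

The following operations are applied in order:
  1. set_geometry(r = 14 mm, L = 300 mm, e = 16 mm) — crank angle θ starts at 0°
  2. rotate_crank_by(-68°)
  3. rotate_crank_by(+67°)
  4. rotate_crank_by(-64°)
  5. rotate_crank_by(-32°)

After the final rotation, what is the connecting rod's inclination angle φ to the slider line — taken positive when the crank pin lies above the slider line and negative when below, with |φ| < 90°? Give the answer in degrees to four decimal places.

set_geometry: r = 14 mm, L = 300 mm, e = 16 mm; θ ← 0°
rotate_crank_by(-68°): θ ← 0° -68° = -68°
rotate_crank_by(+67°): θ ← -68° +67° = -1°
rotate_crank_by(-64°): θ ← -1° -64° = -65°
rotate_crank_by(-32°): θ ← -65° -32° = -97°
crank pin P = (r cos θ, r sin θ) = (-1.706171, -13.895646)
h = r sin θ − e = -13.895646 − 16 = -29.895646
sin φ = h / L = -29.895646 / 300 = -0.09965215
φ = arcsin(-0.09965215) = -5.719140°

-5.7191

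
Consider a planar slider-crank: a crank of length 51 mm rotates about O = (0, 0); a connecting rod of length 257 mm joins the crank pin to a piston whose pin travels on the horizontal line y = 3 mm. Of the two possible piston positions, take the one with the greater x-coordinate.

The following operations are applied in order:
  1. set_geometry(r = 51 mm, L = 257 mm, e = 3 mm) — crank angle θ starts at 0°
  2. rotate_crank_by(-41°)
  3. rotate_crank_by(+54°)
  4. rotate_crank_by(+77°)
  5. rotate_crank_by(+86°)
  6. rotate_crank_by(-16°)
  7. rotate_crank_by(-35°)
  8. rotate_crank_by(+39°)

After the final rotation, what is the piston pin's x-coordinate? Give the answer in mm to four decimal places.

207.7377

set_geometry: r = 51 mm, L = 257 mm, e = 3 mm; θ ← 0°
rotate_crank_by(-41°): θ ← 0° -41° = -41°
rotate_crank_by(+54°): θ ← -41° +54° = 13°
rotate_crank_by(+77°): θ ← 13° +77° = 90°
rotate_crank_by(+86°): θ ← 90° +86° = 176°
rotate_crank_by(-16°): θ ← 176° -16° = 160°
rotate_crank_by(-35°): θ ← 160° -35° = 125°
rotate_crank_by(+39°): θ ← 125° +39° = 164°
crank pin P = (r cos θ, r sin θ) = (-49.024346, 14.057505)
h = r sin θ − e = 14.057505 − 3 = 11.057505
x = r cos θ + √(L² − h²) = -49.024346 + √(66049.0 − 122.2684) = -49.024346 + 256.762014 = 207.737667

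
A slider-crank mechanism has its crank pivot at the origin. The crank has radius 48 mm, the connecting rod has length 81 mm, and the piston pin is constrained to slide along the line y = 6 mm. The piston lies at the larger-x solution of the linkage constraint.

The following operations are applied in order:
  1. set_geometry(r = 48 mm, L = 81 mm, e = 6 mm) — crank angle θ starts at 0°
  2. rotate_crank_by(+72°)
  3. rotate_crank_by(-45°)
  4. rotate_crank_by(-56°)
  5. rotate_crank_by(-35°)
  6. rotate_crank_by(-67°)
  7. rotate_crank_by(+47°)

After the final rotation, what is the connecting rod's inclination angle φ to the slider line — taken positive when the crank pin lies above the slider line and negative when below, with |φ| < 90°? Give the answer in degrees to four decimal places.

-41.5613

set_geometry: r = 48 mm, L = 81 mm, e = 6 mm; θ ← 0°
rotate_crank_by(+72°): θ ← 0° +72° = 72°
rotate_crank_by(-45°): θ ← 72° -45° = 27°
rotate_crank_by(-56°): θ ← 27° -56° = -29°
rotate_crank_by(-35°): θ ← -29° -35° = -64°
rotate_crank_by(-67°): θ ← -64° -67° = -131°
rotate_crank_by(+47°): θ ← -131° +47° = -84°
crank pin P = (r cos θ, r sin θ) = (5.017366, -47.737051)
h = r sin θ − e = -47.737051 − 6 = -53.737051
sin φ = h / L = -53.737051 / 81 = -0.66342038
φ = arcsin(-0.66342038) = -41.561255°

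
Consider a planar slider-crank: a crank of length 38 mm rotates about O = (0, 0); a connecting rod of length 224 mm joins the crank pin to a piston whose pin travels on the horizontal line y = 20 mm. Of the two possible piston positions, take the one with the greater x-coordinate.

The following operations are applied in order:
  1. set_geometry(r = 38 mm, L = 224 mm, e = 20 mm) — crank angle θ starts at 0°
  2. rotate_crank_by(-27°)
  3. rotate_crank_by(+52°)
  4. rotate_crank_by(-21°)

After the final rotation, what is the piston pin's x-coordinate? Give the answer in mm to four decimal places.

set_geometry: r = 38 mm, L = 224 mm, e = 20 mm; θ ← 0°
rotate_crank_by(-27°): θ ← 0° -27° = -27°
rotate_crank_by(+52°): θ ← -27° +52° = 25°
rotate_crank_by(-21°): θ ← 25° -21° = 4°
crank pin P = (r cos θ, r sin θ) = (37.907434, 2.650746)
h = r sin θ − e = 2.650746 − 20 = -17.349254
x = r cos θ + √(L² − h²) = 37.907434 + √(50176.0 − 300.9966) = 37.907434 + 223.327122 = 261.234556

261.2346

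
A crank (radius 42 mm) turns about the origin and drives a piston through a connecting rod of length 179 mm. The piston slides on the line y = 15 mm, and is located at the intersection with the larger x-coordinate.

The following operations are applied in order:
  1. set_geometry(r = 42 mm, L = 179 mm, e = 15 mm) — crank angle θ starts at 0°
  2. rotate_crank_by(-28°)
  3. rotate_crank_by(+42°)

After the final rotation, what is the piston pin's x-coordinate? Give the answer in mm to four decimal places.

set_geometry: r = 42 mm, L = 179 mm, e = 15 mm; θ ← 0°
rotate_crank_by(-28°): θ ← 0° -28° = -28°
rotate_crank_by(+42°): θ ← -28° +42° = 14°
crank pin P = (r cos θ, r sin θ) = (40.752421, 10.160720)
h = r sin θ − e = 10.160720 − 15 = -4.839280
x = r cos θ + √(L² − h²) = 40.752421 + √(32041.0 − 23.4186) = 40.752421 + 178.934573 = 219.686993

219.6870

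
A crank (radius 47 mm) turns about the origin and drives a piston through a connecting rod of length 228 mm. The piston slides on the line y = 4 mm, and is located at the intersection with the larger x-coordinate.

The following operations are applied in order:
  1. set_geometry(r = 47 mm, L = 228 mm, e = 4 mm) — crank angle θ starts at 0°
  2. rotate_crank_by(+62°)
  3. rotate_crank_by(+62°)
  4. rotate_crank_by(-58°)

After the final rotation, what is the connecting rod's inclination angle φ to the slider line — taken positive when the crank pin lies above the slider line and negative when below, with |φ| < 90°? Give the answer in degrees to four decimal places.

9.8329

set_geometry: r = 47 mm, L = 228 mm, e = 4 mm; θ ← 0°
rotate_crank_by(+62°): θ ← 0° +62° = 62°
rotate_crank_by(+62°): θ ← 62° +62° = 124°
rotate_crank_by(-58°): θ ← 124° -58° = 66°
crank pin P = (r cos θ, r sin θ) = (19.116622, 42.936637)
h = r sin θ − e = 42.936637 − 4 = 38.936637
sin φ = h / L = 38.936637 / 228 = 0.17077472
φ = arcsin(0.17077472) = 9.832866°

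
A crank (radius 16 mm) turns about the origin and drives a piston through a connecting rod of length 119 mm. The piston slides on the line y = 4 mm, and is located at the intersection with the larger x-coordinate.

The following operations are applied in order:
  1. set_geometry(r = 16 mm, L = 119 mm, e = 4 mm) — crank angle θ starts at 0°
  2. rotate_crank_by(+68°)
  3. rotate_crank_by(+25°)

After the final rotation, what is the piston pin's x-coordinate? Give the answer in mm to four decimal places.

set_geometry: r = 16 mm, L = 119 mm, e = 4 mm; θ ← 0°
rotate_crank_by(+68°): θ ← 0° +68° = 68°
rotate_crank_by(+25°): θ ← 68° +25° = 93°
crank pin P = (r cos θ, r sin θ) = (-0.837375, 15.978073)
h = r sin θ − e = 15.978073 − 4 = 11.978073
x = r cos θ + √(L² − h²) = -0.837375 + √(14161.0 − 143.4742) = -0.837375 + 118.395632 = 117.558257

117.5583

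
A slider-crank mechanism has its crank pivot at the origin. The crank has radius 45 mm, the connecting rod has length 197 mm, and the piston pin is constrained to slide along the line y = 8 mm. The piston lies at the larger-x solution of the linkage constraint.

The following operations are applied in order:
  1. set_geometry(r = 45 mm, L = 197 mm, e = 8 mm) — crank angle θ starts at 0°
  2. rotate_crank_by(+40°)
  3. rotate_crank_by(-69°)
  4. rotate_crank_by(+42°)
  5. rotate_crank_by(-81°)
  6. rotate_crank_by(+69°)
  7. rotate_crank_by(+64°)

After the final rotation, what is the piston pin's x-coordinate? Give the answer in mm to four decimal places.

set_geometry: r = 45 mm, L = 197 mm, e = 8 mm; θ ← 0°
rotate_crank_by(+40°): θ ← 0° +40° = 40°
rotate_crank_by(-69°): θ ← 40° -69° = -29°
rotate_crank_by(+42°): θ ← -29° +42° = 13°
rotate_crank_by(-81°): θ ← 13° -81° = -68°
rotate_crank_by(+69°): θ ← -68° +69° = 1°
rotate_crank_by(+64°): θ ← 1° +64° = 65°
crank pin P = (r cos θ, r sin θ) = (19.017822, 40.783850)
h = r sin θ − e = 40.783850 − 8 = 32.783850
x = r cos θ + √(L² − h²) = 19.017822 + √(38809.0 − 1074.7808) = 19.017822 + 194.252977 = 213.270799

213.2708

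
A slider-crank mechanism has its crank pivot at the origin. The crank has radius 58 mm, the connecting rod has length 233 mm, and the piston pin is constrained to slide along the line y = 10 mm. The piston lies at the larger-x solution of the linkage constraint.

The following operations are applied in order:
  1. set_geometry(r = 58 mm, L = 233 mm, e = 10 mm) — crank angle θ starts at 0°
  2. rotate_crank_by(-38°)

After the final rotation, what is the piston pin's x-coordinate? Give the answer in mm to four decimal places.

set_geometry: r = 58 mm, L = 233 mm, e = 10 mm; θ ← 0°
rotate_crank_by(-38°): θ ← 0° -38° = -38°
crank pin P = (r cos θ, r sin θ) = (45.704624, -35.708366)
h = r sin θ − e = -35.708366 − 10 = -45.708366
x = r cos θ + √(L² − h²) = 45.704624 + √(54289.0 − 2089.2547) = 45.704624 + 228.472636 = 274.177260

274.1773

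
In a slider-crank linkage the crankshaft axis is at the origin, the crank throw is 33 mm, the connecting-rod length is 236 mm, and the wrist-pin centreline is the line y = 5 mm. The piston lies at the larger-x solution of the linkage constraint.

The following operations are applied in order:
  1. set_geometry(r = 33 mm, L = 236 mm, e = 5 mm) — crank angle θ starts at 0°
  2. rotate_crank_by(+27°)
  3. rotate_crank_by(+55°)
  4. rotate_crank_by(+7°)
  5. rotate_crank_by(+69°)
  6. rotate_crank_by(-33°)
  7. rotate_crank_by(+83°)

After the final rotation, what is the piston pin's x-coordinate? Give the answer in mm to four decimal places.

205.9713

set_geometry: r = 33 mm, L = 236 mm, e = 5 mm; θ ← 0°
rotate_crank_by(+27°): θ ← 0° +27° = 27°
rotate_crank_by(+55°): θ ← 27° +55° = 82°
rotate_crank_by(+7°): θ ← 82° +7° = 89°
rotate_crank_by(+69°): θ ← 89° +69° = 158°
rotate_crank_by(-33°): θ ← 158° -33° = 125°
rotate_crank_by(+83°): θ ← 125° +83° = 208°
crank pin P = (r cos θ, r sin θ) = (-29.137271, -15.492562)
h = r sin θ − e = -15.492562 − 5 = -20.492562
x = r cos θ + √(L² − h²) = -29.137271 + √(55696.0 − 419.9451) = -29.137271 + 235.108602 = 205.971332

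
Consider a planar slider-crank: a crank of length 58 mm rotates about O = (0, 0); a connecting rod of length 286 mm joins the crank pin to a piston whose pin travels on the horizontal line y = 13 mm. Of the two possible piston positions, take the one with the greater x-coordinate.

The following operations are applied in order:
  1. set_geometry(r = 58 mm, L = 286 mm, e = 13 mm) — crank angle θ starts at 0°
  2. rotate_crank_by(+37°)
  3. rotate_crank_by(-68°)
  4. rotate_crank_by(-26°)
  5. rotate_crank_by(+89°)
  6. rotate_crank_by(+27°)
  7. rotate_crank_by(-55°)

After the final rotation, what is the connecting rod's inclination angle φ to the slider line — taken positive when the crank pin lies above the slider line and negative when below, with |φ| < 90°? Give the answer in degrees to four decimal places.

set_geometry: r = 58 mm, L = 286 mm, e = 13 mm; θ ← 0°
rotate_crank_by(+37°): θ ← 0° +37° = 37°
rotate_crank_by(-68°): θ ← 37° -68° = -31°
rotate_crank_by(-26°): θ ← -31° -26° = -57°
rotate_crank_by(+89°): θ ← -57° +89° = 32°
rotate_crank_by(+27°): θ ← 32° +27° = 59°
rotate_crank_by(-55°): θ ← 59° -55° = 4°
crank pin P = (r cos θ, r sin θ) = (57.858715, 4.045875)
h = r sin θ − e = 4.045875 − 13 = -8.954125
sin φ = h / L = -8.954125 / 286 = -0.03130813
φ = arcsin(-0.03130813) = -1.794117°

-1.7941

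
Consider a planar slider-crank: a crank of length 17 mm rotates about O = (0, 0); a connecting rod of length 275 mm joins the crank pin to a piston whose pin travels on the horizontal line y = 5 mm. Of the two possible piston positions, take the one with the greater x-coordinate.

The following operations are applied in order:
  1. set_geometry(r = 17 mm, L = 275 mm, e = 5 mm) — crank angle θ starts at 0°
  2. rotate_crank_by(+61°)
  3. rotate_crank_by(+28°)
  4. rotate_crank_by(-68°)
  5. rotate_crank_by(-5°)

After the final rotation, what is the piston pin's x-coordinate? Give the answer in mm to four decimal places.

set_geometry: r = 17 mm, L = 275 mm, e = 5 mm; θ ← 0°
rotate_crank_by(+61°): θ ← 0° +61° = 61°
rotate_crank_by(+28°): θ ← 61° +28° = 89°
rotate_crank_by(-68°): θ ← 89° -68° = 21°
rotate_crank_by(-5°): θ ← 21° -5° = 16°
crank pin P = (r cos θ, r sin θ) = (16.341449, 4.685835)
h = r sin θ − e = 4.685835 − 5 = -0.314165
x = r cos θ + √(L² − h²) = 16.341449 + √(75625.0 − 0.0987) = 16.341449 + 274.999821 = 291.341269

291.3413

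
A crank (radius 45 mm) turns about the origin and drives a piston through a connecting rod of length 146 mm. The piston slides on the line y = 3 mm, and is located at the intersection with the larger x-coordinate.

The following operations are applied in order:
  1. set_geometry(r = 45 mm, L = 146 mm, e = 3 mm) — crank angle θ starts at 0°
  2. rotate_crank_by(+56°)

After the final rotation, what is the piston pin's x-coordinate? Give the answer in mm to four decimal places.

set_geometry: r = 45 mm, L = 146 mm, e = 3 mm; θ ← 0°
rotate_crank_by(+56°): θ ← 0° +56° = 56°
crank pin P = (r cos θ, r sin θ) = (25.163681, 37.306691)
h = r sin θ − e = 37.306691 − 3 = 34.306691
x = r cos θ + √(L² − h²) = 25.163681 + √(21316.0 − 1176.9490) = 25.163681 + 141.912124 = 167.075805

167.0758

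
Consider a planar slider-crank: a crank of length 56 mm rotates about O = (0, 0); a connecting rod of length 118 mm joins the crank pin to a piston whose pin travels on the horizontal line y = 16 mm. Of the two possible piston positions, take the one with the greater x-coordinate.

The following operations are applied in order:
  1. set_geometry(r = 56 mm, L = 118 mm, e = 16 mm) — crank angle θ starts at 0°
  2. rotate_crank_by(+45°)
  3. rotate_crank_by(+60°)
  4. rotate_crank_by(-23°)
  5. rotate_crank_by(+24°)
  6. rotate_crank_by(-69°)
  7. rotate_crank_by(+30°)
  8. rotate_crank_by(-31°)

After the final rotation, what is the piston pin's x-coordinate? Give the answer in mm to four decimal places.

162.0862

set_geometry: r = 56 mm, L = 118 mm, e = 16 mm; θ ← 0°
rotate_crank_by(+45°): θ ← 0° +45° = 45°
rotate_crank_by(+60°): θ ← 45° +60° = 105°
rotate_crank_by(-23°): θ ← 105° -23° = 82°
rotate_crank_by(+24°): θ ← 82° +24° = 106°
rotate_crank_by(-69°): θ ← 106° -69° = 37°
rotate_crank_by(+30°): θ ← 37° +30° = 67°
rotate_crank_by(-31°): θ ← 67° -31° = 36°
crank pin P = (r cos θ, r sin θ) = (45.304952, 32.915974)
h = r sin θ − e = 32.915974 − 16 = 16.915974
x = r cos θ + √(L² − h²) = 45.304952 + √(13924.0 − 286.1502) = 45.304952 + 116.781205 = 162.086157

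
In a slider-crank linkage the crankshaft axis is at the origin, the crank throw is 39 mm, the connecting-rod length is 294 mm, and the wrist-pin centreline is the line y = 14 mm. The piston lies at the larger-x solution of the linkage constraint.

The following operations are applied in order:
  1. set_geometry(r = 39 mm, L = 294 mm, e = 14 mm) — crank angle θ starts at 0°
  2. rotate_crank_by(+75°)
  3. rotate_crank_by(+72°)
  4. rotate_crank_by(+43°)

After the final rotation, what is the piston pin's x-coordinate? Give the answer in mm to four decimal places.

254.8578

set_geometry: r = 39 mm, L = 294 mm, e = 14 mm; θ ← 0°
rotate_crank_by(+75°): θ ← 0° +75° = 75°
rotate_crank_by(+72°): θ ← 75° +72° = 147°
rotate_crank_by(+43°): θ ← 147° +43° = 190°
crank pin P = (r cos θ, r sin θ) = (-38.407502, -6.772279)
h = r sin θ − e = -6.772279 − 14 = -20.772279
x = r cos θ + √(L² − h²) = -38.407502 + √(86436.0 − 431.4876) = -38.407502 + 293.265259 = 254.857757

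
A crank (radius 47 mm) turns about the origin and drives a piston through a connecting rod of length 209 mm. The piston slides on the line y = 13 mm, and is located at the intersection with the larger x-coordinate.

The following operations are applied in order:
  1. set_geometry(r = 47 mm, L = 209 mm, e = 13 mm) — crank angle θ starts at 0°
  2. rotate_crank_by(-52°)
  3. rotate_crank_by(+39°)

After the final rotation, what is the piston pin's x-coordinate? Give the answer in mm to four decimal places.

set_geometry: r = 47 mm, L = 209 mm, e = 13 mm; θ ← 0°
rotate_crank_by(-52°): θ ← 0° -52° = -52°
rotate_crank_by(+39°): θ ← -52° +39° = -13°
crank pin P = (r cos θ, r sin θ) = (45.795393, -10.572700)
h = r sin θ − e = -10.572700 − 13 = -23.572700
x = r cos θ + √(L² − h²) = 45.795393 + √(43681.0 − 555.6722) = 45.795393 + 207.666386 = 253.461779

253.4618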